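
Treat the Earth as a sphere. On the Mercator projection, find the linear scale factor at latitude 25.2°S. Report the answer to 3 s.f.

Mercator is conformal, so the point scale is isotropic: h = k = sec φ = 1/cos φ.
k = 1/cos 25.2° = 1/0.9048 = 1.105.

1.11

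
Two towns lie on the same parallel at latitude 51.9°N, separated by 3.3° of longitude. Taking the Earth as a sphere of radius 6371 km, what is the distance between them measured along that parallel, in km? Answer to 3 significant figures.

226 km

Arc length along a parallel = R cos φ · Δλ (with Δλ in radians).
= 6371 × cos 51.9° × (3.3° × π/180) = 6371 × 0.6170 × 0.05760 ≈ 226 km.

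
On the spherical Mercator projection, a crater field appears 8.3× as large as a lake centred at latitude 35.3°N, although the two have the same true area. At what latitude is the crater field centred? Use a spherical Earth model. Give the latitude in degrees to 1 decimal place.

73.5°

Mercator areal scale is sec²φ, so apparent-area ratio = sec²φ₁ / sec²φ₂ = cos²φ₂ / cos²φ₁.
cos²φ₂ / cos²φ₁ = 8.3  ⇒  cos φ₁ = cos 35.3° / √8.3 = 0.8161/2.881 = 0.2833.
φ₁ = arccos(0.2833) ≈ 73.5°.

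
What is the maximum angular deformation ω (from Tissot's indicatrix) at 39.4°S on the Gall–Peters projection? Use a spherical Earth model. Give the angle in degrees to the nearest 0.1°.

10.2°

Gall–Peters is a cylindrical equal-area projection with standard parallels at ±45°. For cylindrical equal-area with standard parallel φ₀, h = cos φ / cos φ₀ and k = cos φ₀ / cos φ, so h·k = 1.
At 39.4°: h = 1.093, k = 0.9151; principal scales a = 1.093, b = 0.9151.
sin(ω/2) = (a − b)/(a + b) = 0.1777/2.008 = 0.08852, so ω = 2 arcsin(0.08852) ≈ 10.2°.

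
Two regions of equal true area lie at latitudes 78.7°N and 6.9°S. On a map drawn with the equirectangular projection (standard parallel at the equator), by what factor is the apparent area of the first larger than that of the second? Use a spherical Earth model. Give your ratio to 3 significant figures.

5.07

In the plate carrée (x = Rλ, y = Rφ), meridians are true-scale (h = 1) and parallels are stretched by k = sec φ.
Areal scale at 78.7°: h·k = 1.000 × 5.103 = 5.103.
Areal scale at 6.9°: h·k = 1.000 × 1.007 = 1.007.
Ratio = 5.103/1.007 ≈ 5.07.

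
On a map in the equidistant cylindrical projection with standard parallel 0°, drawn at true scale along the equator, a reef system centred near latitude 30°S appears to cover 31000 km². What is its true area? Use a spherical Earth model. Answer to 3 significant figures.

In the plate carrée (x = Rλ, y = Rφ), meridians are true-scale (h = 1) and parallels are stretched by k = sec φ.
Areal scale = h·k = 1 × sec φ; at 30°, h = 1.000, k = 1.155, so h·k = 1.155.
True area = apparent / (areal scale) = 31000 / 1.155 ≈ 26800 km².

26800 km²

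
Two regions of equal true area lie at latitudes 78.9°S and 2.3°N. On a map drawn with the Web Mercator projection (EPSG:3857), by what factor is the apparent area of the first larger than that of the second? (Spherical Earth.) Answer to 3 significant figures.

Mercator is conformal with k = sec φ, so areal scale = k² = sec²φ.
At 78.9°: sec²(78.9°) = 1/0.1925² = 26.98.
At 2.3°: sec²(2.3°) = 1/0.9992² = 1.002.
Ratio = 26.98/1.002 = cos²(2.3°)/cos²(78.9°) ≈ 26.9.

26.9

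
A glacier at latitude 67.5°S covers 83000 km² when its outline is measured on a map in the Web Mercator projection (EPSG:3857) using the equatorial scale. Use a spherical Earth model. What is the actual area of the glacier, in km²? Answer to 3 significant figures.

12200 km²

Mercator is conformal, so the point scale is isotropic: h = k = sec φ = 1/cos φ.
Areal scale = k² = sec²φ = 1/cos²(67.5°) = 1/0.3827² = 6.828.
True area = apparent / (areal scale) = 83000 / 6.828 ≈ 12200 km².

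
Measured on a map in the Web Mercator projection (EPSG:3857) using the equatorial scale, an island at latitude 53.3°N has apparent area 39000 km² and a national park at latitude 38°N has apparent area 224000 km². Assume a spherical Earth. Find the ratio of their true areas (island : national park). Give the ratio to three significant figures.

Mercator's areal exaggeration is sec²φ; hence true area = (apparent area) · cos²φ.
True area of island: 39000 × cos²(53.3°) = 39000 × 0.3572 = 13930 km².
True area of national park: 224000 × cos²(38°) = 224000 × 0.6210 = 139100 km².
Ratio = 13930 / 139100 ≈ 0.100.

0.100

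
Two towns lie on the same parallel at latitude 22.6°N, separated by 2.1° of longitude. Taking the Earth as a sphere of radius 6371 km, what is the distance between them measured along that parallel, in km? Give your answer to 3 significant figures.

216 km

Arc length along a parallel = R cos φ · Δλ (with Δλ in radians).
= 6371 × cos 22.6° × (2.1° × π/180) = 6371 × 0.9232 × 0.03665 ≈ 216 km.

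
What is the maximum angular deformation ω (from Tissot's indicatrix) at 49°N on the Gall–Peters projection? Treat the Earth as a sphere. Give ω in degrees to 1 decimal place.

The Gall–Peters projection is cylindrical equal-area with φ₀ = 45°. Cylindrical equal-area (φ₀ = 45°): h = cos φ / cos 45° along meridians, k = cos 45° / cos φ along parallels; h·k = 1.
At 49°: h = 0.9278, k = 1.078; principal scales a = 1.078, b = 0.9278.
sin(ω/2) = (a − b)/(a + b) = 0.1500/2.006 = 0.07479, so ω = 2 arcsin(0.07479) ≈ 8.6°.

8.6°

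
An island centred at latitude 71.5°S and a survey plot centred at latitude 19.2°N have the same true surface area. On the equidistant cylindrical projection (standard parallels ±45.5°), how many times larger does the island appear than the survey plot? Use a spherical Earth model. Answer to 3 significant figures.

2.98

In the equirectangular projection with standard parallel φ₀ = 45.5° (x = Rλ cos φ₀, y = Rφ), meridians are true-scale (h = 1) and the parallel scale is k = cos φ₀ / cos φ.
Areal scale at 71.5°: h·k = 1.000 × 2.209 = 2.209.
Areal scale at 19.2°: h·k = 1.000 × 0.7422 = 0.7422.
Ratio = 2.209/0.7422 ≈ 2.98.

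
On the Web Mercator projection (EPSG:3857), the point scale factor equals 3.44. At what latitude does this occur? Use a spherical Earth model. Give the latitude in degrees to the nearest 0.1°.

73.1°

Mercator scale is k = sec φ = 1/cos φ.
1/cos φ = 3.44  ⇒  cos φ = 0.2907  ⇒  φ = arccos(0.2907) ≈ 73.1°.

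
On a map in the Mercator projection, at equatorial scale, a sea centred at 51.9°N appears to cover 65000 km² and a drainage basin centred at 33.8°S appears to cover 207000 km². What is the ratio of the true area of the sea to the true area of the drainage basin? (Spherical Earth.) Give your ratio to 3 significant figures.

Mercator's areal exaggeration is sec²φ; hence true area = (apparent area) · cos²φ.
True area of sea: 65000 × cos²(51.9°) = 65000 × 0.3807 = 24750 km².
True area of drainage basin: 207000 × cos²(33.8°) = 207000 × 0.6905 = 142900 km².
Ratio = 24750 / 142900 ≈ 0.173.

0.173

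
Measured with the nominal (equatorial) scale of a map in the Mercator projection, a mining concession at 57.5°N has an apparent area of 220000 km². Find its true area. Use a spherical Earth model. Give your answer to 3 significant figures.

For Mercator, h = k = sec φ (a conformal cylindrical projection has a single point scale, 1/cos φ).
Areal scale = k² = sec²φ = 1/cos²(57.5°) = 1/0.5373² = 3.464.
True area = apparent / (areal scale) = 220000 / 3.464 ≈ 63500 km².

63500 km²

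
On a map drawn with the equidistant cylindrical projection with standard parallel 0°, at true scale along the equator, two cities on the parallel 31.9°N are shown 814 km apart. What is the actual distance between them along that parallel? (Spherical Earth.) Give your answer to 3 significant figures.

For the equirectangular projection with φ₀ = 0 (plate carrée), h = 1 along meridians and k = sec φ along parallels.
Along the parallel at 31.9°, map distances are exaggerated by k = sec 31.9° = 1.178.
True distance = 814 / 1.178 = 814 × cos 31.9° ≈ 691 km.

691 km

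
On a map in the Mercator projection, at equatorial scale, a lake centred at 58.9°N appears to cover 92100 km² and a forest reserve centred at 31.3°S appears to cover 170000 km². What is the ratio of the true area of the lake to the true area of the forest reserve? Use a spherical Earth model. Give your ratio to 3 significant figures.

Since Mercator area scale is 1/cos²φ, the true area equals the apparent area multiplied by cos²φ.
True area of lake: 92100 × cos²(58.9°) = 92100 × 0.2668 = 24570 km².
True area of forest reserve: 170000 × cos²(31.3°) = 170000 × 0.7301 = 124100 km².
Ratio = 24570 / 124100 ≈ 0.198.

0.198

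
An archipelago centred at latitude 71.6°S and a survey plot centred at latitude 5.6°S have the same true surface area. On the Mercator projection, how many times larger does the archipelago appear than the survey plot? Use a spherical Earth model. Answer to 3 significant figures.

9.94

Mercator areal scale is sec²φ.
At 71.6°: sec²(71.6°) = 1/0.3156² = 10.04.
At 5.6°: sec²(5.6°) = 1/0.9952² = 1.010.
Ratio = 10.04/1.010 = cos²(5.6°)/cos²(71.6°) ≈ 9.94.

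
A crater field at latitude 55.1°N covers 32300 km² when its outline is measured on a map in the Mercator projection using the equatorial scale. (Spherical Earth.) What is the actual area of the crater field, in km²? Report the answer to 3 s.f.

Mercator is conformal, so the point scale is isotropic: h = k = sec φ = 1/cos φ.
Areal scale = k² = sec²φ = 1/cos²(55.1°) = 1/0.5721² = 3.055.
True area = apparent / (areal scale) = 32300 / 3.055 ≈ 10600 km².

10600 km²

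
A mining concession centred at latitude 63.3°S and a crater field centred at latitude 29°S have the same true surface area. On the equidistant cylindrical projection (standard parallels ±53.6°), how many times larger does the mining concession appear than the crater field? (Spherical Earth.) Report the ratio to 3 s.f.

1.95

In the equirectangular projection with standard parallel φ₀ = 53.6° (x = Rλ cos φ₀, y = Rφ), meridians are true-scale (h = 1) and the parallel scale is k = cos φ₀ / cos φ.
Areal scale at 63.3°: h·k = 1.000 × 1.321 = 1.321.
Areal scale at 29°: h·k = 1.000 × 0.6785 = 0.6785.
Ratio = 1.321/0.6785 ≈ 1.95.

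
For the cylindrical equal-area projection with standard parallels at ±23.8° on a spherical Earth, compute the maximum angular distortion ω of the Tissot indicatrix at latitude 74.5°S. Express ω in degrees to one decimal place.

114.9°

A cylindrical equal-area projection with standard parallel φ₀ has meridian scale h = cos φ / cos φ₀ and parallel scale k = cos φ₀ / cos φ (so areas are preserved, h·k = 1).
At 74.5°: h = 0.2921, k = 3.424; principal scales a = 3.424, b = 0.2921.
sin(ω/2) = (a − b)/(a + b) = 3.132/3.716 = 0.8428, so ω = 2 arcsin(0.8428) ≈ 114.9°.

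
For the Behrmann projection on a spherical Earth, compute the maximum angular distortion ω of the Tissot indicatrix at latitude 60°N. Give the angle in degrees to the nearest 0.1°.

Behrmann is a cylindrical equal-area projection with standard parallels at ±30°. A cylindrical equal-area projection with standard parallel φ₀ has meridian scale h = cos φ / cos φ₀ and parallel scale k = cos φ₀ / cos φ (so areas are preserved, h·k = 1).
At 60°: h = 0.5774, k = 1.732; principal scales a = 1.732, b = 0.5774.
sin(ω/2) = (a − b)/(a + b) = 1.155/2.309 = 0.5000, so ω = 2 arcsin(0.5000) ≈ 60.0°.

60.0°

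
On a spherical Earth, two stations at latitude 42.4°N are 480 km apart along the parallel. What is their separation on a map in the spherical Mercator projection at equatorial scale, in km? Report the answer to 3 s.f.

For Mercator, h = k = sec φ (a conformal cylindrical projection has a single point scale, 1/cos φ).
Along the parallel, k = sec 42.4° = 1/0.7385 = 1.354.
Map distance = 480 × 1.354 ≈ 650 km.

650 km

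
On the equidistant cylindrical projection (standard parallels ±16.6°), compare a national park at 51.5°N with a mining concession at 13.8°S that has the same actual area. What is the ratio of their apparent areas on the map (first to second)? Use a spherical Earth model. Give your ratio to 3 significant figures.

1.56

The equidistant cylindrical projection with φ₀ = 16.6° has h = 1 (meridians true) and k = cos φ₀ / cos φ along parallels.
Areal scale at 51.5°: h·k = 1.000 × 1.539 = 1.539.
Areal scale at 13.8°: h·k = 1.000 × 0.9868 = 0.9868.
Ratio = 1.539/0.9868 ≈ 1.56.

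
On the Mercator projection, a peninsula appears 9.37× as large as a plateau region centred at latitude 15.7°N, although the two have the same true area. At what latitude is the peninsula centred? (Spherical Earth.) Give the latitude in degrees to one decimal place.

Mercator areal scale is sec²φ, so apparent-area ratio = sec²φ₁ / sec²φ₂ = cos²φ₂ / cos²φ₁.
cos²φ₂ / cos²φ₁ = 9.37  ⇒  cos φ₁ = cos 15.7° / √9.37 = 0.9627/3.061 = 0.3145.
φ₁ = arccos(0.3145) ≈ 71.7°.

71.7°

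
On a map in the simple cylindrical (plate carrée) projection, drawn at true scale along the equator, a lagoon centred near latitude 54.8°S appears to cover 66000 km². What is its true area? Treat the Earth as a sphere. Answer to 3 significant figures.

38000 km²

Plate carrée maps x = Rλ, y = Rφ. The meridian scale is h = 1 and the parallel scale is k = 1/cos φ = sec φ.
Areal scale = h·k = 1 × sec φ; at 54.8°, h = 1.000, k = 1.735, so h·k = 1.735.
True area = apparent / (areal scale) = 66000 / 1.735 ≈ 38000 km².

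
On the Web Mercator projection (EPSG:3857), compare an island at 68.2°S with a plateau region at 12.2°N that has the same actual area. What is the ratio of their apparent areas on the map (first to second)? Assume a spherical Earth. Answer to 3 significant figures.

Mercator areal scale is sec²φ.
At 68.2°: sec²(68.2°) = 1/0.3714² = 7.251.
At 12.2°: sec²(12.2°) = 1/0.9774² = 1.047.
Ratio = 7.251/1.047 = cos²(12.2°)/cos²(68.2°) ≈ 6.93.

6.93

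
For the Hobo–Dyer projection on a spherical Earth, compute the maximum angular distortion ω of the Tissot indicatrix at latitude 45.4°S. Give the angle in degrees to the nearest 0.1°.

Hobo–Dyer is a cylindrical equal-area projection with standard parallels at ±37.5°. Cylindrical equal-area (φ₀ = 37.5°): h = cos φ / cos 37.5° along meridians, k = cos 37.5° / cos φ along parallels; h·k = 1.
At 45.4°: h = 0.8850, k = 1.130; principal scales a = 1.130, b = 0.8850.
sin(ω/2) = (a − b)/(a + b) = 0.2448/2.015 = 0.1215, so ω = 2 arcsin(0.1215) ≈ 14.0°.

14.0°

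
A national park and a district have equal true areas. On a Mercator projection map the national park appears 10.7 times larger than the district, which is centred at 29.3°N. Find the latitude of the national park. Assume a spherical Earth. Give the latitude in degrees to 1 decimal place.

74.5°

For equal true areas on Mercator, apparent areas scale as sec²φ, so the ratio is cos²φ₂ / cos²φ₁.
cos²φ₂ / cos²φ₁ = 10.7  ⇒  cos φ₁ = cos 29.3° / √10.7 = 0.8721/3.271 = 0.2666.
φ₁ = arccos(0.2666) ≈ 74.5°.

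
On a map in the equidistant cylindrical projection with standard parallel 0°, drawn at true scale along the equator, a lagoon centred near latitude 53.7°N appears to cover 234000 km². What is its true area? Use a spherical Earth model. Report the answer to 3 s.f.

For the equirectangular projection with φ₀ = 0 (plate carrée), h = 1 along meridians and k = sec φ along parallels.
Areal scale = h·k = 1 × sec φ; at 53.7°, h = 1.000, k = 1.689, so h·k = 1.689.
True area = apparent / (areal scale) = 234000 / 1.689 ≈ 139000 km².

139000 km²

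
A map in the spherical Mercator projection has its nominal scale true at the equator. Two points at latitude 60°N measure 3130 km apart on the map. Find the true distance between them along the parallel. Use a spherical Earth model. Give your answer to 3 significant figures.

1570 km

For Mercator, h = k = sec φ (a conformal cylindrical projection has a single point scale, 1/cos φ).
Along the parallel at 60°, map distances are exaggerated by k = sec 60° = 2.000.
True distance = 3130 / 2.000 = 3130 × cos 60° ≈ 1570 km.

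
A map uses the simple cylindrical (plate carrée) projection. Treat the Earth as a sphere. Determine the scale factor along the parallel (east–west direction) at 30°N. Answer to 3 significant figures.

1.15

In the plate carrée (x = Rλ, y = Rφ), meridians are true-scale (h = 1) and parallels are stretched by k = sec φ.
k = 1/cos 30° = 1/0.8660 = 1.155.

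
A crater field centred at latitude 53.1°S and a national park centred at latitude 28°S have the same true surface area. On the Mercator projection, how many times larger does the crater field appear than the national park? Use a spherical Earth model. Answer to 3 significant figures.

2.16

Mercator areal scale is sec²φ.
At 53.1°: sec²(53.1°) = 1/0.6004² = 2.774.
At 28°: sec²(28°) = 1/0.8829² = 1.283.
Ratio = 2.774/1.283 = cos²(28°)/cos²(53.1°) ≈ 2.16.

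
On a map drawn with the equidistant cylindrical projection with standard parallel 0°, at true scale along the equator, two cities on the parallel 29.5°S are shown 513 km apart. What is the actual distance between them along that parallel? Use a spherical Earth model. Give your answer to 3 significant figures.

Plate carrée maps x = Rλ, y = Rφ. The meridian scale is h = 1 and the parallel scale is k = 1/cos φ = sec φ.
Along the parallel at 29.5°, map distances are exaggerated by k = sec 29.5° = 1.149.
True distance = 513 / 1.149 = 513 × cos 29.5° ≈ 446 km.

446 km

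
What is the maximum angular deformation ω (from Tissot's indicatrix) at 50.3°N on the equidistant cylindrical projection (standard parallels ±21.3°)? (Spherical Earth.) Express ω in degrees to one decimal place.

With standard parallel φ₀ = 21.3°, the equirectangular projection gives x = Rλ cos φ₀, y = Rφ, so h = 1 and k = cos 21.3° / cos φ.
At 50.3°: h = 1.000, k = 1.459; principal scales a = 1.459, b = 1.000.
sin(ω/2) = (a − b)/(a + b) = 0.4586/2.459 = 0.1865, so ω = 2 arcsin(0.1865) ≈ 21.5°.

21.5°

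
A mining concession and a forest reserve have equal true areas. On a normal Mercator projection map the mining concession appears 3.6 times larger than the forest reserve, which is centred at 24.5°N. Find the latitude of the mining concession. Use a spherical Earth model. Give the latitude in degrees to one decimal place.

61.3°

On Mercator, (apparent₁)/(apparent₂) = sec²φ₁ / sec²φ₂ when true areas are equal.
cos²φ₂ / cos²φ₁ = 3.6  ⇒  cos φ₁ = cos 24.5° / √3.6 = 0.9100/1.897 = 0.4796.
φ₁ = arccos(0.4796) ≈ 61.3°.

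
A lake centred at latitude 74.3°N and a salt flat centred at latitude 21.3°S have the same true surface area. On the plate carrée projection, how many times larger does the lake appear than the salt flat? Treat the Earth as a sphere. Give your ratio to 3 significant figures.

For the equirectangular projection with φ₀ = 0 (plate carrée), h = 1 along meridians and k = sec φ along parallels.
Areal scale at 74.3°: h·k = 1.000 × 3.695 = 3.695.
Areal scale at 21.3°: h·k = 1.000 × 1.073 = 1.073.
Ratio = 3.695/1.073 ≈ 3.44.

3.44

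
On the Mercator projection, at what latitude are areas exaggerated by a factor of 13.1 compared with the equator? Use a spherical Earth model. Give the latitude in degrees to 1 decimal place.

Mercator areal scale is sec²φ.
sec²φ = 13.1  ⇒  cos²φ = 0.07634  ⇒  cos φ = 0.2763.
φ = arccos(0.2763) ≈ 74.0°.

74.0°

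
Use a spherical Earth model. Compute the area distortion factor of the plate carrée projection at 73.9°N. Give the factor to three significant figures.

3.61

Plate carrée maps x = Rλ, y = Rφ. The meridian scale is h = 1 and the parallel scale is k = 1/cos φ = sec φ.
Areal scale = h·k = 1 × sec φ; at 73.9°, h = 1.000, k = 3.606, so h·k = 3.606.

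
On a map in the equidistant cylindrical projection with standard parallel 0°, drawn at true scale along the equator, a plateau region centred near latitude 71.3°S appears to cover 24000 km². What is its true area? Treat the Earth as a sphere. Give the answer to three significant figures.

For the equirectangular projection with φ₀ = 0 (plate carrée), h = 1 along meridians and k = sec φ along parallels.
Areal scale = h·k = 1 × sec φ; at 71.3°, h = 1.000, k = 3.119, so h·k = 3.119.
True area = apparent / (areal scale) = 24000 / 3.119 ≈ 7690 km².

7690 km²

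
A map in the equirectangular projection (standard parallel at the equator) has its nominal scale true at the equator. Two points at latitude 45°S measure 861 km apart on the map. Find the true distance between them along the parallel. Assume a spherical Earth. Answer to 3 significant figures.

609 km

In the plate carrée (x = Rλ, y = Rφ), meridians are true-scale (h = 1) and parallels are stretched by k = sec φ.
Along the parallel at 45°, map distances are exaggerated by k = sec 45° = 1.414.
True distance = 861 / 1.414 = 861 × cos 45° ≈ 609 km.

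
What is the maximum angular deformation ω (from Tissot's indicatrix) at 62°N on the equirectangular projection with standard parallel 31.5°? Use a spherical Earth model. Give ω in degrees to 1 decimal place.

With standard parallel φ₀ = 31.5°, the equirectangular projection gives x = Rλ cos φ₀, y = Rφ, so h = 1 and k = cos 31.5° / cos φ.
At 62°: h = 1.000, k = 1.816; principal scales a = 1.816, b = 1.000.
sin(ω/2) = (a − b)/(a + b) = 0.8162/2.816 = 0.2898, so ω = 2 arcsin(0.2898) ≈ 33.7°.

33.7°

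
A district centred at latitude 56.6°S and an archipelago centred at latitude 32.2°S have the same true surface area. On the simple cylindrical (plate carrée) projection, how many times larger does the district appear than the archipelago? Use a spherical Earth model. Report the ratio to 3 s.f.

1.54

Plate carrée maps x = Rλ, y = Rφ. The meridian scale is h = 1 and the parallel scale is k = 1/cos φ = sec φ.
Areal scale at 56.6°: h·k = 1.000 × 1.817 = 1.817.
Areal scale at 32.2°: h·k = 1.000 × 1.182 = 1.182.
Ratio = 1.817/1.182 ≈ 1.54.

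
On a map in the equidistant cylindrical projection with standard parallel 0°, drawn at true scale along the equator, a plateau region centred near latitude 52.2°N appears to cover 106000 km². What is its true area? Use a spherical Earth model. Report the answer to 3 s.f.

65000 km²

Plate carrée maps x = Rλ, y = Rφ. The meridian scale is h = 1 and the parallel scale is k = 1/cos φ = sec φ.
Areal scale = h·k = 1 × sec φ; at 52.2°, h = 1.000, k = 1.632, so h·k = 1.632.
True area = apparent / (areal scale) = 106000 / 1.632 ≈ 65000 km².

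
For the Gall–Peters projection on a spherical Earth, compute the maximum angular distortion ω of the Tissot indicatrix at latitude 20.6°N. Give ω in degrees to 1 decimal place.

31.7°

Gall–Peters is a cylindrical equal-area projection with standard parallels at ±45°. A cylindrical equal-area projection with standard parallel φ₀ has meridian scale h = cos φ / cos φ₀ and parallel scale k = cos φ₀ / cos φ (so areas are preserved, h·k = 1).
At 20.6°: h = 1.324, k = 0.7554; principal scales a = 1.324, b = 0.7554.
sin(ω/2) = (a − b)/(a + b) = 0.5684/2.079 = 0.2734, so ω = 2 arcsin(0.2734) ≈ 31.7°.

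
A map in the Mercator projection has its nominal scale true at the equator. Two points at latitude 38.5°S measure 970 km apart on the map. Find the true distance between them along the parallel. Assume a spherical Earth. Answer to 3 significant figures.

759 km

The Mercator projection is conformal; its linear scale factor is the same in every direction and equals sec φ = 1/cos φ.
Along the parallel at 38.5°, map distances are exaggerated by k = sec 38.5° = 1.278.
True distance = 970 / 1.278 = 970 × cos 38.5° ≈ 759 km.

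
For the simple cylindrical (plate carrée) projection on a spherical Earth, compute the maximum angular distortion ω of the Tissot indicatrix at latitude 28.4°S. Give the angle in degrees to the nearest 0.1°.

Plate carrée maps x = Rλ, y = Rφ. The meridian scale is h = 1 and the parallel scale is k = 1/cos φ = sec φ.
At 28.4°: h = 1.000, k = 1.137; principal scales a = 1.137, b = 1.000.
sin(ω/2) = (a − b)/(a + b) = 0.1368/2.137 = 0.06403, so ω = 2 arcsin(0.06403) ≈ 7.3°.

7.3°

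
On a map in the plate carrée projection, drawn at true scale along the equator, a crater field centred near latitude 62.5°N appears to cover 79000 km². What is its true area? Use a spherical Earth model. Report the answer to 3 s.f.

36500 km²

In the plate carrée (x = Rλ, y = Rφ), meridians are true-scale (h = 1) and parallels are stretched by k = sec φ.
Areal scale = h·k = 1 × sec φ; at 62.5°, h = 1.000, k = 2.166, so h·k = 2.166.
True area = apparent / (areal scale) = 79000 / 2.166 ≈ 36500 km².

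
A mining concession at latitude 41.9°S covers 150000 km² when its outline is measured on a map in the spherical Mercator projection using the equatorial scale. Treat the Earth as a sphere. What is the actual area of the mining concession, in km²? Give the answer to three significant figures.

83100 km²

For Mercator, h = k = sec φ (a conformal cylindrical projection has a single point scale, 1/cos φ).
Areal scale = k² = sec²φ = 1/cos²(41.9°) = 1/0.7443² = 1.805.
True area = apparent / (areal scale) = 150000 / 1.805 ≈ 83100 km².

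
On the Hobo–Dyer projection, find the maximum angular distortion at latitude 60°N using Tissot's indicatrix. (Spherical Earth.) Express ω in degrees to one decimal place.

51.1°

Hobo–Dyer is a cylindrical equal-area projection with standard parallels at ±37.5°. A cylindrical equal-area projection with standard parallel φ₀ has meridian scale h = cos φ / cos φ₀ and parallel scale k = cos φ₀ / cos φ (so areas are preserved, h·k = 1).
At 60°: h = 0.6302, k = 1.587; principal scales a = 1.587, b = 0.6302.
sin(ω/2) = (a − b)/(a + b) = 0.9565/2.217 = 0.4314, so ω = 2 arcsin(0.4314) ≈ 51.1°.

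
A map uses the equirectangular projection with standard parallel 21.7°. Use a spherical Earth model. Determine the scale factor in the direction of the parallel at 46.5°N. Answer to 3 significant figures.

The equidistant cylindrical projection with φ₀ = 21.7° has h = 1 (meridians true) and k = cos φ₀ / cos φ along parallels.
k = cos 21.7° / cos 46.5° = 0.9291/0.6884 = 1.350.

1.35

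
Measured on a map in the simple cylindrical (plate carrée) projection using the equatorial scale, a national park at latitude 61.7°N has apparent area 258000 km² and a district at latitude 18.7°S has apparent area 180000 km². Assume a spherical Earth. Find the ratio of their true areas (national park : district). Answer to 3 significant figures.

0.717

Plate carrée has h = 1 and k = sec φ, giving areal scale sec φ; true area = (apparent area) · cos φ.
True area of national park: 258000 × cos(61.7°) = 258000 × 0.4741 = 122300 km².
True area of district: 180000 × cos(18.7°) = 180000 × 0.9472 = 170500 km².
Ratio = 122300 / 170500 ≈ 0.717.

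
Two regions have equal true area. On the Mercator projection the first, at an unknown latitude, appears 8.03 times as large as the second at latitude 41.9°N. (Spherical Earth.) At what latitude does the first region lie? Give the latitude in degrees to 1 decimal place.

For equal true areas on Mercator, apparent areas scale as sec²φ, so the ratio is cos²φ₂ / cos²φ₁.
cos²φ₂ / cos²φ₁ = 8.03  ⇒  cos φ₁ = cos 41.9° / √8.03 = 0.7443/2.834 = 0.2627.
φ₁ = arccos(0.2627) ≈ 74.8°.

74.8°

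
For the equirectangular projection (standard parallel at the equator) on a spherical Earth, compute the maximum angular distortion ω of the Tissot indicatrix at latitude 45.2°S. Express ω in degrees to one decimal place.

20.0°

In the plate carrée (x = Rλ, y = Rφ), meridians are true-scale (h = 1) and parallels are stretched by k = sec φ.
At 45.2°: h = 1.000, k = 1.419; principal scales a = 1.419, b = 1.000.
sin(ω/2) = (a − b)/(a + b) = 0.4192/2.419 = 0.1733, so ω = 2 arcsin(0.1733) ≈ 20.0°.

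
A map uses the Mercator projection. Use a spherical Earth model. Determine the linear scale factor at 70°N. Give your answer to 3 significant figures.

2.92

For Mercator, h = k = sec φ (a conformal cylindrical projection has a single point scale, 1/cos φ).
k = 1/cos 70° = 1/0.3420 = 2.924.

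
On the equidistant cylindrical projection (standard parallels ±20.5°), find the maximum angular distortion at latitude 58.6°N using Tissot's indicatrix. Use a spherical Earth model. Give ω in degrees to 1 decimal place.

33.1°

In the equirectangular projection with standard parallel φ₀ = 20.5° (x = Rλ cos φ₀, y = Rφ), meridians are true-scale (h = 1) and the parallel scale is k = cos φ₀ / cos φ.
At 58.6°: h = 1.000, k = 1.798; principal scales a = 1.798, b = 1.000.
sin(ω/2) = (a − b)/(a + b) = 0.7978/2.798 = 0.2852, so ω = 2 arcsin(0.2852) ≈ 33.1°.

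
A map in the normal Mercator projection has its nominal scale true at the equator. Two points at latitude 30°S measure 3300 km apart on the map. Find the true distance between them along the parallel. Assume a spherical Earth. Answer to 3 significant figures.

2860 km

For Mercator, h = k = sec φ (a conformal cylindrical projection has a single point scale, 1/cos φ).
Along the parallel at 30°, map distances are exaggerated by k = sec 30° = 1.155.
True distance = 3300 / 1.155 = 3300 × cos 30° ≈ 2860 km.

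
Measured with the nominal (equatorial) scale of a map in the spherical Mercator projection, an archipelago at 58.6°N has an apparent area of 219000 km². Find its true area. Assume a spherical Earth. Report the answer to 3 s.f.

For Mercator, h = k = sec φ (a conformal cylindrical projection has a single point scale, 1/cos φ).
Areal scale = k² = sec²φ = 1/cos²(58.6°) = 1/0.5210² = 3.684.
True area = apparent / (areal scale) = 219000 / 3.684 ≈ 59400 km².

59400 km²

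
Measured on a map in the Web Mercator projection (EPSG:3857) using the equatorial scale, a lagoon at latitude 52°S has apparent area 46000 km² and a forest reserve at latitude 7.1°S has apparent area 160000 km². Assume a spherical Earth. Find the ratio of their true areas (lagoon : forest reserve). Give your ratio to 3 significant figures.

Since Mercator area scale is 1/cos²φ, the true area equals the apparent area multiplied by cos²φ.
True area of lagoon: 46000 × cos²(52°) = 46000 × 0.3790 = 17440 km².
True area of forest reserve: 160000 × cos²(7.1°) = 160000 × 0.9847 = 157600 km².
Ratio = 17440 / 157600 ≈ 0.111.

0.111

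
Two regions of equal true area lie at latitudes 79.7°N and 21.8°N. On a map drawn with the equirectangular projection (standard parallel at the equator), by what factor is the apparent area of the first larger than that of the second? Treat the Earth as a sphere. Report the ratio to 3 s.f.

5.19

For the equirectangular projection with φ₀ = 0 (plate carrée), h = 1 along meridians and k = sec φ along parallels.
Areal scale at 79.7°: h·k = 1.000 × 5.593 = 5.593.
Areal scale at 21.8°: h·k = 1.000 × 1.077 = 1.077.
Ratio = 5.593/1.077 ≈ 5.19.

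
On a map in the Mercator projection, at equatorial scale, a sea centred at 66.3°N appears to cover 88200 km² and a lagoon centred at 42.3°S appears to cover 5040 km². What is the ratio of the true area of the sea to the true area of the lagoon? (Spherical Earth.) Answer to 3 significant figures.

Mercator's areal exaggeration is sec²φ; hence true area = (apparent area) · cos²φ.
True area of sea: 88200 × cos²(66.3°) = 88200 × 0.1616 = 14250 km².
True area of lagoon: 5040 × cos²(42.3°) = 5040 × 0.5471 = 2757 km².
Ratio = 14250 / 2757 ≈ 5.17.

5.17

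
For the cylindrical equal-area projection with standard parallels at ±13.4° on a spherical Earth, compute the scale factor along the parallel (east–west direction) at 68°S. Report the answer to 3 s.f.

2.60

For cylindrical equal-area with standard parallel φ₀, h = cos φ / cos φ₀ and k = cos φ₀ / cos φ, so h·k = 1.
k = cos 13.4° / cos 68° = 0.9728/0.3746 = 2.597.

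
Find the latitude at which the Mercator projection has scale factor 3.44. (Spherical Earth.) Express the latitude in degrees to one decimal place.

73.1°

Mercator scale is k = sec φ = 1/cos φ.
1/cos φ = 3.44  ⇒  cos φ = 0.2907  ⇒  φ = arccos(0.2907) ≈ 73.1°.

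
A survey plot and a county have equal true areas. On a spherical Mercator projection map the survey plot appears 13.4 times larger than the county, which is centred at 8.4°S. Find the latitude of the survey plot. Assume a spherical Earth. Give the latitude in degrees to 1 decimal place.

Mercator areal scale is sec²φ, so apparent-area ratio = sec²φ₁ / sec²φ₂ = cos²φ₂ / cos²φ₁.
cos²φ₂ / cos²φ₁ = 13.4  ⇒  cos φ₁ = cos 8.4° / √13.4 = 0.9893/3.661 = 0.2702.
φ₁ = arccos(0.2702) ≈ 74.3°.

74.3°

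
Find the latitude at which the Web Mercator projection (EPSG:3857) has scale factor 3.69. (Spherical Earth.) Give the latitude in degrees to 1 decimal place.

74.3°

Mercator scale is k = sec φ = 1/cos φ.
1/cos φ = 3.69  ⇒  cos φ = 0.2710  ⇒  φ = arccos(0.2710) ≈ 74.3°.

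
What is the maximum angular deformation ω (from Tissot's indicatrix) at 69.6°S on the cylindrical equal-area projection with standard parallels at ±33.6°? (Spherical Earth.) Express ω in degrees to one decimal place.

A cylindrical equal-area projection with standard parallel φ₀ has meridian scale h = cos φ / cos φ₀ and parallel scale k = cos φ₀ / cos φ (so areas are preserved, h·k = 1).
At 69.6°: h = 0.4185, k = 2.390; principal scales a = 2.390, b = 0.4185.
sin(ω/2) = (a − b)/(a + b) = 1.971/2.808 = 0.7019, so ω = 2 arcsin(0.7019) ≈ 89.2°.

89.2°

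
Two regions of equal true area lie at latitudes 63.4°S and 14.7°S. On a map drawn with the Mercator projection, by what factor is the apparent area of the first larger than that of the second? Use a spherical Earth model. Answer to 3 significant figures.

4.67

On Mercator, area is exaggerated by sec²φ = 1/cos²φ.
At 63.4°: sec²(63.4°) = 1/0.4478² = 4.988.
At 14.7°: sec²(14.7°) = 1/0.9673² = 1.069.
Ratio = 4.988/1.069 = cos²(14.7°)/cos²(63.4°) ≈ 4.67.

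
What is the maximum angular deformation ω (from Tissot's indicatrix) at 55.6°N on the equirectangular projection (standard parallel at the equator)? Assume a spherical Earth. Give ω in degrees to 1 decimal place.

32.3°

For the equirectangular projection with φ₀ = 0 (plate carrée), h = 1 along meridians and k = sec φ along parallels.
At 55.6°: h = 1.000, k = 1.770; principal scales a = 1.770, b = 1.000.
sin(ω/2) = (a − b)/(a + b) = 0.7700/2.770 = 0.2780, so ω = 2 arcsin(0.2780) ≈ 32.3°.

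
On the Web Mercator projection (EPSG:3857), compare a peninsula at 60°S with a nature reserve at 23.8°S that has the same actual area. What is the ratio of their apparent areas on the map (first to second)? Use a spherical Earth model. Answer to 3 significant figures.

3.35

On Mercator, area is exaggerated by sec²φ = 1/cos²φ.
At 60°: sec²(60°) = 1/0.5000² = 4.000.
At 23.8°: sec²(23.8°) = 1/0.9150² = 1.195.
Ratio = 4.000/1.195 = cos²(23.8°)/cos²(60°) ≈ 3.35.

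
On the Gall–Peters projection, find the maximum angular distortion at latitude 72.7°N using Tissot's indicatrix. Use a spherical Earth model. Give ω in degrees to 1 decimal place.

The Gall–Peters projection is cylindrical equal-area with φ₀ = 45°. For cylindrical equal-area with standard parallel φ₀, h = cos φ / cos φ₀ and k = cos φ₀ / cos φ, so h·k = 1.
At 72.7°: h = 0.4206, k = 2.378; principal scales a = 2.378, b = 0.4206.
sin(ω/2) = (a − b)/(a + b) = 1.957/2.798 = 0.6994, so ω = 2 arcsin(0.6994) ≈ 88.8°.

88.8°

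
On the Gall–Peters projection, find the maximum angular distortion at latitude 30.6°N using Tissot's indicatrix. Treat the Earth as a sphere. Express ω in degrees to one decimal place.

The Gall–Peters projection is cylindrical equal-area with φ₀ = 45°. For cylindrical equal-area with standard parallel φ₀, h = cos φ / cos φ₀ and k = cos φ₀ / cos φ, so h·k = 1.
At 30.6°: h = 1.217, k = 0.8215; principal scales a = 1.217, b = 0.8215.
sin(ω/2) = (a − b)/(a + b) = 0.3958/2.039 = 0.1941, so ω = 2 arcsin(0.1941) ≈ 22.4°.

22.4°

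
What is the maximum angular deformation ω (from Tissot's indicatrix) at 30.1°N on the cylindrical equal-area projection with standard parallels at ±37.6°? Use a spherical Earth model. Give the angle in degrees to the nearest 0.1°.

For cylindrical equal-area with standard parallel φ₀, h = cos φ / cos φ₀ and k = cos φ₀ / cos φ, so h·k = 1.
At 30.1°: h = 1.092, k = 0.9158; principal scales a = 1.092, b = 0.9158.
sin(ω/2) = (a − b)/(a + b) = 0.1762/2.008 = 0.08775, so ω = 2 arcsin(0.08775) ≈ 10.1°.

10.1°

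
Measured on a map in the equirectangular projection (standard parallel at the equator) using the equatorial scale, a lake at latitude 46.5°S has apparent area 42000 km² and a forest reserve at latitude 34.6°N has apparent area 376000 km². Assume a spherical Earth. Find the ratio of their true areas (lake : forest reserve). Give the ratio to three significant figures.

Plate carrée has h = 1 and k = sec φ, giving areal scale sec φ; true area = (apparent area) · cos φ.
True area of lake: 42000 × cos(46.5°) = 42000 × 0.6884 = 28910 km².
True area of forest reserve: 376000 × cos(34.6°) = 376000 × 0.8231 = 309500 km².
Ratio = 28910 / 309500 ≈ 0.0934.

0.0934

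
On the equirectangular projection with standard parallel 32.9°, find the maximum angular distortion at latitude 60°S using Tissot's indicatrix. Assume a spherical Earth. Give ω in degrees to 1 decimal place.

29.4°

With standard parallel φ₀ = 32.9°, the equirectangular projection gives x = Rλ cos φ₀, y = Rφ, so h = 1 and k = cos 32.9° / cos φ.
At 60°: h = 1.000, k = 1.679; principal scales a = 1.679, b = 1.000.
sin(ω/2) = (a − b)/(a + b) = 0.6792/2.679 = 0.2535, so ω = 2 arcsin(0.2535) ≈ 29.4°.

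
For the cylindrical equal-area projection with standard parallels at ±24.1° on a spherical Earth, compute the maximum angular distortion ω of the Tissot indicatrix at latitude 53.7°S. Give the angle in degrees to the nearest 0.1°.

48.1°

For cylindrical equal-area with standard parallel φ₀, h = cos φ / cos φ₀ and k = cos φ₀ / cos φ, so h·k = 1.
At 53.7°: h = 0.6485, k = 1.542; principal scales a = 1.542, b = 0.6485.
sin(ω/2) = (a − b)/(a + b) = 0.8934/2.190 = 0.4078, so ω = 2 arcsin(0.4078) ≈ 48.1°.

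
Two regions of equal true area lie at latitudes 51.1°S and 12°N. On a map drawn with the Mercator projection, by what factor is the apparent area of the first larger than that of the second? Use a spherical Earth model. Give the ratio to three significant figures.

2.43

On Mercator, area is exaggerated by sec²φ = 1/cos²φ.
At 51.1°: sec²(51.1°) = 1/0.6280² = 2.536.
At 12°: sec²(12°) = 1/0.9781² = 1.045.
Ratio = 2.536/1.045 = cos²(12°)/cos²(51.1°) ≈ 2.43.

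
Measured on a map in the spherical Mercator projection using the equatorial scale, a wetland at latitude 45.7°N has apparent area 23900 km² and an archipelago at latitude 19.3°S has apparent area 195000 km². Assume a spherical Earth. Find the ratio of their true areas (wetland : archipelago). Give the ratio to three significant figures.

0.0671

Mercator's areal exaggeration is sec²φ; hence true area = (apparent area) · cos²φ.
True area of wetland: 23900 × cos²(45.7°) = 23900 × 0.4878 = 11660 km².
True area of archipelago: 195000 × cos²(19.3°) = 195000 × 0.8908 = 173700 km².
Ratio = 11660 / 173700 ≈ 0.0671.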